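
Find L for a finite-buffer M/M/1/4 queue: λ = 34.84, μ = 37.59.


ρ = 34.84/37.59 = 0.9268
L = ρ[1 − (K+1)ρ^K + Kρ^(K+1)] / [(1−ρ)(1−ρ^(K+1))]
Numerator: 0.9268·(1 − 5·0.737944 + 4·0.683957) = 0.042738
Denominator: (0.07316)·(0.316043) = 0.023121
L = 0.042738/0.023121 = 1.8484

Final: 1.8484


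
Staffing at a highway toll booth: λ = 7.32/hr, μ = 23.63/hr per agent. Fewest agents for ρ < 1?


Stability requires cμ > λ ⇔ c > λ/μ.
λ/μ = 7.32/23.63 = 0.3098
Minimum integer c = ⌊0.3098⌋ + 1 = 1
Check: 1·23.63 = 23.63 > 7.32, while 0·23.63 = 0.00 ≤ 7.32

Final: 1 servers


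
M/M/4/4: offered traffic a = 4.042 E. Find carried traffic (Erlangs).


B(4,4.042) = 0.314718 (Erlang-B)
Carried load = a(1 − B) = 4.042·(1 − 0.314718) = 4.042·0.685282 = 2.7699 E

Final: 2.7699 Erlangs


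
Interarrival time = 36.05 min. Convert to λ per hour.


λ = 1/(interarrival time) in consistent units.
1 hour = 60 min, so λ = 60/36.05 = 1.6644 per hour

Final: 1.6644 /hr


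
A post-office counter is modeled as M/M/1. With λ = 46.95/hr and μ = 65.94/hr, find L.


ρ = λ/μ = 46.95/65.94 = 0.7120
L = ρ/(1−ρ) = 0.7120/(1 − 0.7120) = 0.7120/0.2880 = 2.4724

Final: 2.4724


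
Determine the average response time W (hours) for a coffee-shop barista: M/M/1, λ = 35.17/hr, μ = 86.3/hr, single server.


W = 1/(μ−λ) = 1/(86.3 − 35.17) = 1/51.13 = 0.01956 hr

Final: 0.01956 hr


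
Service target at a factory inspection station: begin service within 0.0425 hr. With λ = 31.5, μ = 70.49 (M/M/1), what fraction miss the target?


ρ = 31.5/70.49 = 0.4469
P(Wq > t) = ρ·e^{−(μ−λ)t} = 0.4469·e^{−1.6571}
= 0.4469·0.190696 = 0.085217

Final: 0.085217


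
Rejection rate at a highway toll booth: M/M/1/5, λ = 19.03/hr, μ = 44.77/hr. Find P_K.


ρ = λ/μ = 19.03/44.77 = 0.4251
P_K = (1−ρ)ρ^K/(1−ρ^(K+1)) = (0.5749·0.013876)/(1 − 0.005898)
= 0.007978/0.994102 = 0.008025

Final: 0.008025


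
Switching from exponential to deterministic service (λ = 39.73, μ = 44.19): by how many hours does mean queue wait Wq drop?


ρ = 39.73/44.19 = 0.8991
Wq(M/M/1) = ρ/(μ−λ) = 0.8991/4.46 = 0.20159 hr
Wq(M/D/1) = ρ/(2(μ−λ)) = 0.10079 hr
Savings = 0.20159 − 0.10079 = 0.10079 hr

Final: 0.10079 hr


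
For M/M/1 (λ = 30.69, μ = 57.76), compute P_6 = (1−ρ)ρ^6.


ρ = 30.69/57.76 = 0.5313
P_n = (1−ρ)·ρ^n = (1 − 0.5313)·0.5313^6 = 0.4687·0.022502 = 0.010546

Final: 0.010546


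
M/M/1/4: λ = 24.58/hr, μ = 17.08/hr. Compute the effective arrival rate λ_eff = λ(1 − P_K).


ρ = 1.4391; P_K = (1−ρ)ρ^4/(1−ρ^5) = 0.364115
λ_eff = λ(1 − P_K) = 24.58·(1 − 0.364115) = 24.58·0.635885 = 15.6301 /hr

Final: 15.6301 /hr


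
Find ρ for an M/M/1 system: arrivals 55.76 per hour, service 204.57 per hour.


ρ = λ/μ = 55.76/204.57 = 0.2726

Final: 0.2726


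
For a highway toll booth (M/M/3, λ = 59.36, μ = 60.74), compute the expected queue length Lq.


a = λ/μ = 0.9773; ρ = a/3 = 0.3258
P₀ = 0.372364
Lq = P₀·a^c·ρ / (c!·(1−ρ)²) = 0.372364·0.93338·0.3258/(6·0.45460)
= 0.04151

Final: 0.04151


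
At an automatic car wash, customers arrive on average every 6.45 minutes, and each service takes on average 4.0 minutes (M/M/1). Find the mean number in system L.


λ = 60/6.45 = 9.3023 /hr
μ = 60/4.0 = 15.0000 /hr
ρ = λ/μ = 9.3023/15.0000 = 0.6202
L = ρ/(1−ρ) = 0.6202/0.3798 = 1.6327

Final: 1.6327


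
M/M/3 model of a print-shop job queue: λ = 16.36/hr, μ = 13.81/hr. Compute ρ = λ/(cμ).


ρ = λ/(cμ) = 16.36/(3·13.81) = 16.36/41.43 = 0.3949

Final: 0.3949


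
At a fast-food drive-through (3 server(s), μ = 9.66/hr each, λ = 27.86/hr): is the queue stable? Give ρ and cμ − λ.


Total capacity cμ = 3·9.66 = 28.98/hr
ρ = λ/(cμ) = 27.86/28.98 = 0.9614
Stable ⇔ ρ < 1: YES
Spare capacity = cμ − λ = 28.98 − 27.86 = 1.12/hr

Final: ρ = 0.9614; stable; margin = 1.12/hr


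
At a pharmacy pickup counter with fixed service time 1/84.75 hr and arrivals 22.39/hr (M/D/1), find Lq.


ρ = 22.39/84.75 = 0.2642
M/D/1: Lq = ρ²/(2(1−ρ)) = 0.06980/(2·0.7358) = 0.04743

Final: 0.04743


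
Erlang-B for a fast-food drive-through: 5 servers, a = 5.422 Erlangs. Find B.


B(c,a) = (a^c/c!) / Σ_{k=0}^{c} a^k/k!
a^5/5! = 39.049576
Σ terms (k=0..5): 1.00000 + 5.42200 + 14.69904 + 26.56607 + 36.01031 + 39.04958 = 122.746992
B = 39.049576/122.746992 = 0.318131

Final: 0.318131


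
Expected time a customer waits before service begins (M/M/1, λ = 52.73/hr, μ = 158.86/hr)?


ρ = 52.73/158.86 = 0.3319
Wq = ρ/(μ−λ) = 0.3319/(158.86 − 52.73) = 0.3319/106.13 = 0.003128 hr

Final: 0.003128 hr


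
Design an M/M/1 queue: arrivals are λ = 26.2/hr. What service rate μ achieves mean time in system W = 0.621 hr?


W = 1/(μ−λ) ⇒ μ − λ = 1/W = 1/0.621 = 1.6103
μ = λ + 1/W = 26.2 + 1.6103 = 27.8103 per hr

Final: 27.8103 /hr


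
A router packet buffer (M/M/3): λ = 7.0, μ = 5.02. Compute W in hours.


a = 1.3944; ρ = 0.4648; P₀ = 0.237475
Lq = P₀·a^c·ρ/(c!(1−ρ)²) = 0.17414
Wq = Lq/λ = 0.17414/7.0 = 0.02488 hr
W = Wq + 1/μ = 0.02488 + 0.19920 = 0.22408 hr

Final: 0.22408 hr


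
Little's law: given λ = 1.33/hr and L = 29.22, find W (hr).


W = L/λ = 29.22/1.33 = 21.9699 hr

Final: 21.9699 hr


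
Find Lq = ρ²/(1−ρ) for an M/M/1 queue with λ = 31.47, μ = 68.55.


ρ = 31.47/68.55 = 0.4591
Lq = ρ²/(1−ρ) = 0.2108/0.5409 = 0.3896

Final: 0.3896


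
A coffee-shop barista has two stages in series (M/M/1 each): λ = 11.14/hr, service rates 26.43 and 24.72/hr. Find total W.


Each node sees arrival rate λ = 11.14/hr (tandem ⇒ throughput preserved).
W₁ = 1/(μ₁−λ) = 1/(26.43−11.14) = 0.06540 hr
W₂ = 1/(μ₂−λ) = 1/(24.72−11.14) = 0.07364 hr
W_total = W₁ + W₂ = 0.06540 + 0.07364 = 0.13904 hr

Final: 0.13904 hr


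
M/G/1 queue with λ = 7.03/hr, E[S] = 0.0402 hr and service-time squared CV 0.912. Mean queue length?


ρ = λ·E[S] = 7.03·0.0402 = 0.2826
Lq = ρ²(1+C_s²)/(2(1−ρ)) = 0.07987·(1+0.912)/(2·0.7174)
= 0.07987·1.9120/1.4348 = 0.10643

Final: 0.10643


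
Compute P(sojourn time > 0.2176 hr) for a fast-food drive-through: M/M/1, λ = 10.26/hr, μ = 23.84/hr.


W ~ Exponential(μ−λ) for M/M/1.
μ − λ = 23.84 − 10.26 = 13.5800
P(W > t) = e^{−(μ−λ)t} = e^{−2.9550} = 0.052078

Final: 0.052078


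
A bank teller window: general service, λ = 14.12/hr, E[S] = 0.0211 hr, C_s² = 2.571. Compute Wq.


ρ = λ·E[S] = 14.12·0.0211 = 0.2979
E[S²] = E[S]²(1+C_s²) = 0.0211²·(1+2.571) = 0.001590
Wq = λ·E[S²]/(2(1−ρ)) = 14.12·0.001590/(2·0.7021) = 0.01599 hr

Final: 0.01599 hr


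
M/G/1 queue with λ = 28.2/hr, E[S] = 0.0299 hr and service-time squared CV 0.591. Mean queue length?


ρ = λ·E[S] = 28.2·0.0299 = 0.8432
Lq = ρ²(1+C_s²)/(2(1−ρ)) = 0.7110·(1+0.591)/(2·0.1568)
= 0.7110·1.5910/0.3136 = 3.60645

Final: 3.60645


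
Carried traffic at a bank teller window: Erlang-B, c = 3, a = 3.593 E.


B(3,3.593) = 0.411679 (Erlang-B)
Carried load = a(1 − B) = 3.593·(1 − 0.411679) = 3.593·0.588321 = 2.1138 E

Final: 2.1138 Erlangs


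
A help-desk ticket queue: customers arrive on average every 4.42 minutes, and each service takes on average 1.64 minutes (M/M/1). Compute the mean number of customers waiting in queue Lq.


λ = 60/4.42 = 13.5747 /hr
μ = 60/1.64 = 36.5854 /hr
ρ = λ/μ = 13.5747/36.5854 = 0.3710
Lq = ρ²/(1−ρ) = 0.1377/0.6290 = 0.2189

Final: 0.2189


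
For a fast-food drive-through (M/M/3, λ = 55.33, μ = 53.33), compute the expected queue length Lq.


a = λ/μ = 1.0375; ρ = a/3 = 0.3458
P₀ = 0.349621
Lq = P₀·a^c·ρ / (c!·(1−ρ)²) = 0.349621·1.11678·0.3458/(6·0.42793)
= 0.05259

Final: 0.05259


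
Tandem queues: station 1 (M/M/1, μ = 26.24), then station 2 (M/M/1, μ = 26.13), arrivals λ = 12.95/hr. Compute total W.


Each node sees arrival rate λ = 12.95/hr (tandem ⇒ throughput preserved).
W₁ = 1/(μ₁−λ) = 1/(26.24−12.95) = 0.07524 hr
W₂ = 1/(μ₂−λ) = 1/(26.13−12.95) = 0.07587 hr
W_total = W₁ + W₂ = 0.07524 + 0.07587 = 0.15112 hr

Final: 0.15112 hr


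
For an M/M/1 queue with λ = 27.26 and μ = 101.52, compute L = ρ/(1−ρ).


ρ = λ/μ = 27.26/101.52 = 0.2685
L = ρ/(1−ρ) = 0.2685/(1 − 0.2685) = 0.2685/0.7315 = 0.3671

Final: 0.3671


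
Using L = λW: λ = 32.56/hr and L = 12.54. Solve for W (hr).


W = L/λ = 12.54/32.56 = 0.3851 hr

Final: 0.3851 hr


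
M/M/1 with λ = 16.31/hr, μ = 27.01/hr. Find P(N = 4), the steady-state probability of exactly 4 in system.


ρ = 16.31/27.01 = 0.6039
P_n = (1−ρ)·ρ^n = (1 − 0.6039)·0.6039^4 = 0.3961·0.132959 = 0.052672

Final: 0.052672


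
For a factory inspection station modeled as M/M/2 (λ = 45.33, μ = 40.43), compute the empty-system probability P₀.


a = λ/μ = 45.33/40.43 = 1.1212; ρ = a/c = 0.5606
Σ_{k=0}^{1} a^k/k! (terms k=0..1) = 1.00000 + 1.12120 = 2.12120
Tail: a^2/(2!(1−ρ)) = 1.25708/(2·0.4394) = 1.43045
P₀ = 1/(2.12120 + 1.43045) = 1/3.55165 = 0.281560

Final: 0.281560


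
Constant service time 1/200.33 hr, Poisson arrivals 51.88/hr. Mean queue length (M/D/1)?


ρ = 51.88/200.33 = 0.2590
M/D/1: Lq = ρ²/(2(1−ρ)) = 0.06707/(2·0.7410) = 0.04525

Final: 0.04525


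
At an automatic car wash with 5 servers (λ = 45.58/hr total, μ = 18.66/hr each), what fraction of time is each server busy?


ρ = λ/(cμ) = 45.58/(5·18.66) = 45.58/93.30 = 0.4885

Final: 0.4885


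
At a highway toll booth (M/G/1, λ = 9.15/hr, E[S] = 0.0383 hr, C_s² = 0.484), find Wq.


ρ = λ·E[S] = 9.15·0.0383 = 0.3504
E[S²] = E[S]²(1+C_s²) = 0.0383²·(1+0.484) = 0.002177
Wq = λ·E[S²]/(2(1−ρ)) = 9.15·0.002177/(2·0.6496) = 0.01533 hr

Final: 0.01533 hr


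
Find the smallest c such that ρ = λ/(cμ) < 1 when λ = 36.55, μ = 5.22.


Stability requires cμ > λ ⇔ c > λ/μ.
λ/μ = 36.55/5.22 = 7.0019
Minimum integer c = ⌊7.0019⌋ + 1 = 8
Check: 8·5.22 = 41.76 > 36.55, while 7·5.22 = 36.54 ≤ 36.55

Final: 8 servers


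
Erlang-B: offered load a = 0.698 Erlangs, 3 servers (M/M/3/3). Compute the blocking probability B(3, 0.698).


B(c,a) = (a^c/c!) / Σ_{k=0}^{c} a^k/k!
a^3/3! = 0.056678
Σ terms (k=0..3): 1.00000 + 0.69800 + 0.24360 + 0.05668 = 1.998280
B = 0.056678/1.998280 = 0.028363

Final: 0.028363


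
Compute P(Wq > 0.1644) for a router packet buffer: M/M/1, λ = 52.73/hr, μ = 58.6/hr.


ρ = 52.73/58.6 = 0.8998
P(Wq > t) = ρ·e^{−(μ−λ)t} = 0.8998·e^{−0.9650}
= 0.8998·0.380973 = 0.342810

Final: 0.342810


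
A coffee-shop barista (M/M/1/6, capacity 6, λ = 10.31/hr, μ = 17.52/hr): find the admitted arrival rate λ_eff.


ρ = 0.5885; P_K = (1−ρ)ρ^6/(1−ρ^7) = 0.017518
λ_eff = λ(1 − P_K) = 10.31·(1 − 0.017518) = 10.31·0.982482 = 10.1294 /hr

Final: 10.1294 /hr


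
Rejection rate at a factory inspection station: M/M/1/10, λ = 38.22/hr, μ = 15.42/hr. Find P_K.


ρ = λ/μ = 38.22/15.42 = 2.4786
P_K = (1−ρ)ρ^K/(1−ρ^(K+1)) = (-1.4786·8751.108935)/(1 − 21690.491797)
= -12939.382861/-21689.491797 = 0.596574

Final: 0.596574


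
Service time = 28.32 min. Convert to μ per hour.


μ = 1/(service time) in consistent units.
1 hour = 60 min, so μ = 60/28.32 = 2.1186 per hour

Final: 2.1186 /hr


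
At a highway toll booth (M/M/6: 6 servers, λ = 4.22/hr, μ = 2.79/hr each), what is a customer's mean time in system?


a = 1.5125; ρ = 0.2521; P₀ = 0.220290
Lq = P₀·a^c·ρ/(c!(1−ρ)²) = 0.001651
Wq = Lq/λ = 0.001651/4.22 = 0.0003913 hr
W = Wq + 1/μ = 0.0003913 + 0.35842 = 0.35881 hr

Final: 0.35881 hr


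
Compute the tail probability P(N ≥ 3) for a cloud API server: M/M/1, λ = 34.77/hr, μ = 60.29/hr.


ρ = 34.77/60.29 = 0.5767
P(N ≥ n) = ρ^n = 0.5767^3 = 0.191813

Final: 0.191813


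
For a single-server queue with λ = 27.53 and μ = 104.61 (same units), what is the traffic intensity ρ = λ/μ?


ρ = λ/μ = 27.53/104.61 = 0.2632

Final: 0.2632


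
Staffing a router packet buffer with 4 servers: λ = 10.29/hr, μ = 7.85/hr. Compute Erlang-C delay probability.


a = λ/μ = 1.3108; ρ = a/4 = 0.3277
P₀ = 0.268216 (from M/M/c formula)
C(c,a) = [a^c/(c!(1−ρ))]·P₀ = [2.95245/(24·0.6723)]·0.268216
= 0.18298·0.268216 = 0.049079

Final: 0.049079


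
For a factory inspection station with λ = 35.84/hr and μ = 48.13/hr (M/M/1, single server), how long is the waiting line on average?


ρ = 35.84/48.13 = 0.7446
Lq = ρ²/(1−ρ) = 0.5545/0.2554 = 2.1715

Final: 2.1715


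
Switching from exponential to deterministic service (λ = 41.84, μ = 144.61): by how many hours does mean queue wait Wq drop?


ρ = 41.84/144.61 = 0.2893
Wq(M/M/1) = ρ/(μ−λ) = 0.2893/102.77 = 0.002815 hr
Wq(M/D/1) = ρ/(2(μ−λ)) = 0.001408 hr
Savings = 0.002815 − 0.001408 = 0.001408 hr

Final: 0.001408 hr


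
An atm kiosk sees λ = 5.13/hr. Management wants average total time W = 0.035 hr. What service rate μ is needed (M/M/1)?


W = 1/(μ−λ) ⇒ μ − λ = 1/W = 1/0.035 = 28.5714
μ = λ + 1/W = 5.13 + 28.5714 = 33.7014 per hr

Final: 33.7014 /hr


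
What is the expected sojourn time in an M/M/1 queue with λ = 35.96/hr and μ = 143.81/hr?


W = 1/(μ−λ) = 1/(143.81 − 35.96) = 1/107.85 = 0.009272 hr

Final: 0.009272 hr


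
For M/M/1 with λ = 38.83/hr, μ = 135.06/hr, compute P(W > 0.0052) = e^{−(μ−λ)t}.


W ~ Exponential(μ−λ) for M/M/1.
μ − λ = 135.06 − 38.83 = 96.2300
P(W > t) = e^{−(μ−λ)t} = e^{−0.5004} = 0.606291

Final: 0.606291


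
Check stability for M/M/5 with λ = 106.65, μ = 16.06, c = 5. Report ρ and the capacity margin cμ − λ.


Total capacity cμ = 5·16.06 = 80.30/hr
ρ = λ/(cμ) = 106.65/80.30 = 1.3281
Stable ⇔ ρ < 1: NO
Spare capacity = cμ − λ = 80.30 − 106.65 = -26.35/hr

Final: ρ = 1.3281; unstable; margin = -26.35/hr


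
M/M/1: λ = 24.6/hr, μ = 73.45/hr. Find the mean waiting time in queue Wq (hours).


ρ = 24.6/73.45 = 0.3349
Wq = ρ/(μ−λ) = 0.3349/(73.45 − 24.6) = 0.3349/48.85 = 0.006856 hr

Final: 0.006856 hr


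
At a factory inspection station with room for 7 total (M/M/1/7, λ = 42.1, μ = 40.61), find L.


ρ = 42.1/40.61 = 1.0367
L = ρ[1 − (K+1)ρ^K + Kρ^(K+1)] / [(1−ρ)(1−ρ^(K+1))]
Numerator: 1.0367·(1 − 8·1.286897 + 7·1.334114) = 0.045222
Denominator: (-0.03669)·(-0.334114) = 0.012259
L = 0.045222/0.012259 = 3.6889

Final: 3.6889


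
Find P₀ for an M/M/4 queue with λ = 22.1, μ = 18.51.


a = λ/μ = 22.1/18.51 = 1.1939; ρ = a/c = 0.2985
Σ_{k=0}^{3} a^k/k! (terms k=0..3) = 1.00000 + 1.19395 + 0.71276 + 0.28367 = 3.19037
Tail: a^4/(4!(1−ρ)) = 2.03209/(24·0.7015) = 0.12070
P₀ = 1/(3.19037 + 0.12070) = 1/3.31107 = 0.302017

Final: 0.302017


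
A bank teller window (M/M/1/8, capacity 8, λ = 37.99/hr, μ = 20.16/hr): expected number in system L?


ρ = 37.99/20.16 = 1.8844
L = ρ[1 − (K+1)ρ^K + Kρ^(K+1)] / [(1−ρ)(1−ρ^(K+1))]
Numerator: 1.8844·(1 − 9·159.012083 + 8·299.646281) = 1822.354489
Denominator: (-0.8844)·(-298.646281) = 264.130119
L = 1822.354489/264.130119 = 6.8995

Final: 6.8995


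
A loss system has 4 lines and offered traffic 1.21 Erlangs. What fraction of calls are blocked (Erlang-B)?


B(c,a) = (a^c/c!) / Σ_{k=0}^{c} a^k/k!
a^4/4! = 0.089316
Σ terms (k=0..4): 1.00000 + 1.21000 + 0.73205 + 0.29526 + 0.08932 = 3.326626
B = 0.089316/3.326626 = 0.026849

Final: 0.026849


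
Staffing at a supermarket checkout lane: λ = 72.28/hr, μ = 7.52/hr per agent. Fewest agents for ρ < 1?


Stability requires cμ > λ ⇔ c > λ/μ.
λ/μ = 72.28/7.52 = 9.6117
Minimum integer c = ⌊9.6117⌋ + 1 = 10
Check: 10·7.52 = 75.20 > 72.28, while 9·7.52 = 67.68 ≤ 72.28

Final: 10 servers


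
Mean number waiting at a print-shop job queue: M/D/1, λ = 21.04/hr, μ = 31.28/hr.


ρ = 21.04/31.28 = 0.6726
M/D/1: Lq = ρ²/(2(1−ρ)) = 0.4524/(2·0.3274) = 0.69103

Final: 0.69103


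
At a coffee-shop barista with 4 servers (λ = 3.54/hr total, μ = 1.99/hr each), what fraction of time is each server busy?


ρ = λ/(cμ) = 3.54/(4·1.99) = 3.54/7.96 = 0.4447

Final: 0.4447


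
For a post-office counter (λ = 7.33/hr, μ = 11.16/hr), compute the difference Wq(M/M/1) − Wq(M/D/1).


ρ = 7.33/11.16 = 0.6568
Wq(M/M/1) = ρ/(μ−λ) = 0.6568/3.83 = 0.17149 hr
Wq(M/D/1) = ρ/(2(μ−λ)) = 0.08575 hr
Savings = 0.17149 − 0.08575 = 0.08575 hr

Final: 0.08575 hr


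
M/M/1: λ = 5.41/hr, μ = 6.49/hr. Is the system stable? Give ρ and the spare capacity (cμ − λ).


Total capacity cμ = 1·6.49 = 6.49/hr
ρ = λ/(cμ) = 5.41/6.49 = 0.8336
Stable ⇔ ρ < 1: YES
Spare capacity = cμ − λ = 6.49 − 5.41 = 1.08/hr

Final: ρ = 0.8336; stable; margin = 1.08/hr


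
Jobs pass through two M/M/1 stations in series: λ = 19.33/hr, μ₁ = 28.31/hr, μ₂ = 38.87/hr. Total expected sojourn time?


Each node sees arrival rate λ = 19.33/hr (tandem ⇒ throughput preserved).
W₁ = 1/(μ₁−λ) = 1/(28.31−19.33) = 0.11136 hr
W₂ = 1/(μ₂−λ) = 1/(38.87−19.33) = 0.05118 hr
W_total = W₁ + W₂ = 0.11136 + 0.05118 = 0.16254 hr

Final: 0.16254 hr


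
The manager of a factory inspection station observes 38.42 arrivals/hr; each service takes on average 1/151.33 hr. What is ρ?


ρ = λ/μ = 38.42/151.33 = 0.2539

Final: 0.2539


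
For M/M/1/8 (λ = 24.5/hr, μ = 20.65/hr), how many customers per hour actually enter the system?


ρ = 1.1864; P_K = (1−ρ)ρ^8/(1−ρ^9) = 0.200100
λ_eff = λ(1 − P_K) = 24.5·(1 − 0.200100) = 24.5·0.799900 = 19.5976 /hr

Final: 19.5976 /hr


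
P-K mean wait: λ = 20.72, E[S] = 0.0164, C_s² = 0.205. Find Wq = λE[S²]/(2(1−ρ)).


ρ = λ·E[S] = 20.72·0.0164 = 0.3398
E[S²] = E[S]²(1+C_s²) = 0.0164²·(1+0.205) = 0.0003241
Wq = λ·E[S²]/(2(1−ρ)) = 20.72·0.0003241/(2·0.6602) = 0.005086 hr

Final: 0.005086 hr


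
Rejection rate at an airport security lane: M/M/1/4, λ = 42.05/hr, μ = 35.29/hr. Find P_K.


ρ = λ/μ = 42.05/35.29 = 1.1916
P_K = (1−ρ)ρ^K/(1−ρ^(K+1)) = (-0.1916·2.015846)/(1 − 2.401993)
= -0.386147/-1.401993 = 0.275427

Final: 0.275427


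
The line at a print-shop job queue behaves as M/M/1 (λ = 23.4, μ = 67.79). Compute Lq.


ρ = 23.4/67.79 = 0.3452
Lq = ρ²/(1−ρ) = 0.1192/0.6548 = 0.1820

Final: 0.1820


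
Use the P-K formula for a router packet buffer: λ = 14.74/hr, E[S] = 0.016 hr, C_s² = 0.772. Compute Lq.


ρ = λ·E[S] = 14.74·0.016 = 0.2358
Lq = ρ²(1+C_s²)/(2(1−ρ)) = 0.05562·(1+0.772)/(2·0.7642)
= 0.05562·1.7720/1.5283 = 0.06449

Final: 0.06449


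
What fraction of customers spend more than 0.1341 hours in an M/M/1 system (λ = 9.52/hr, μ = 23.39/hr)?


W ~ Exponential(μ−λ) for M/M/1.
μ − λ = 23.39 − 9.52 = 13.8700
P(W > t) = e^{−(μ−λ)t} = e^{−1.8600} = 0.155678

Final: 0.155678


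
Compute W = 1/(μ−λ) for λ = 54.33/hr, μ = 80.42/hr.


W = 1/(μ−λ) = 1/(80.42 − 54.33) = 1/26.09 = 0.03833 hr

Final: 0.03833 hr


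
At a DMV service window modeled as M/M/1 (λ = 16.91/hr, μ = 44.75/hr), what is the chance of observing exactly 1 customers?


ρ = 16.91/44.75 = 0.3779
P_n = (1−ρ)·ρ^n = (1 − 0.3779)·0.3779^1 = 0.6221·0.377877 = 0.235086

Final: 0.235086


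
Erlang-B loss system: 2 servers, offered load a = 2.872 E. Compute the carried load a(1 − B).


B(2,2.872) = 0.515770 (Erlang-B)
Carried load = a(1 − B) = 2.872·(1 − 0.515770) = 2.872·0.484230 = 1.3907 E

Final: 1.3907 Erlangs


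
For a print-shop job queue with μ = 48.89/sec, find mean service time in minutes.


Mean service time = 1/μ = 1/48.89 second = 0.02045 second
In minutes: 0.02045 × 0.0166667 = 0.0003409 min

Final: 0.0003409 min


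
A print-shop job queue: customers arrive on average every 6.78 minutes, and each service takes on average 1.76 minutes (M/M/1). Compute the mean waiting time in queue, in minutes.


λ = 60/6.78 = 8.8496 /hr
μ = 60/1.76 = 34.0909 /hr
ρ = λ/μ = 8.8496/34.0909 = 0.2596
Wq = ρ/(μ−λ) = 0.2596/(34.0909−8.8496) = 0.01028 hr
In minutes: 0.01028·60 = 0.6171 min

Final: 0.6171 min


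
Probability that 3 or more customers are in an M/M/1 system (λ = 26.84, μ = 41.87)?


ρ = 26.84/41.87 = 0.6410
P(N ≥ n) = ρ^n = 0.6410^3 = 0.263414

Final: 0.263414


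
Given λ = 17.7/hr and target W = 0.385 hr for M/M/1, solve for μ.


W = 1/(μ−λ) ⇒ μ − λ = 1/W = 1/0.385 = 2.5974
μ = λ + 1/W = 17.7 + 2.5974 = 20.2974 per hr

Final: 20.2974 /hr


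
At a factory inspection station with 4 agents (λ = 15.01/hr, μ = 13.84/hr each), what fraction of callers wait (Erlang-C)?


a = λ/μ = 1.0845; ρ = a/4 = 0.2711
P₀ = 0.337342 (from M/M/c formula)
C(c,a) = [a^c/(c!(1−ρ))]·P₀ = [1.38350/(24·0.7289)]·0.337342
= 0.07909·0.337342 = 0.026680

Final: 0.026680


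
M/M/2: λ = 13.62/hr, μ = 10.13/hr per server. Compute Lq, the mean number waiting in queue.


a = λ/μ = 1.3445; ρ = a/2 = 0.6723
P₀ = 0.195986
Lq = P₀·a^c·ρ / (c!·(1−ρ)²) = 0.195986·1.80774·0.6723/(2·0.10741)
= 1.10869

Final: 1.10869


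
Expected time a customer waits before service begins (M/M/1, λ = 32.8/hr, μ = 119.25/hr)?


ρ = 32.8/119.25 = 0.2751
Wq = ρ/(μ−λ) = 0.2751/(119.25 − 32.8) = 0.2751/86.45 = 0.003182 hr

Final: 0.003182 hr


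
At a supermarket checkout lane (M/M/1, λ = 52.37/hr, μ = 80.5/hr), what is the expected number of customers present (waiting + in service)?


ρ = λ/μ = 52.37/80.5 = 0.6506
L = ρ/(1−ρ) = 0.6506/(1 − 0.6506) = 0.6506/0.3494 = 1.8617

Final: 1.8617


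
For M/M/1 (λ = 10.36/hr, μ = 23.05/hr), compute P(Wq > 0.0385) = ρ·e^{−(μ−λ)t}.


ρ = 10.36/23.05 = 0.4495
P(Wq > t) = ρ·e^{−(μ−λ)t} = 0.4495·e^{−0.4886}
= 0.4495·0.613506 = 0.275745

Final: 0.275745


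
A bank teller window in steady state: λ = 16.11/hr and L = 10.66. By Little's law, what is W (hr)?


W = L/λ = 10.66/16.11 = 0.6617 hr

Final: 0.6617 hr


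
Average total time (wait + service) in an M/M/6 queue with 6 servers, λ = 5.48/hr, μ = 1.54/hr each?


a = 3.5584; ρ = 0.5931; P₀ = 0.027200
Lq = P₀·a^c·ρ/(c!(1−ρ)²) = 0.27471
Wq = Lq/λ = 0.27471/5.48 = 0.05013 hr
W = Wq + 1/μ = 0.05013 + 0.64935 = 0.69948 hr

Final: 0.69948 hr


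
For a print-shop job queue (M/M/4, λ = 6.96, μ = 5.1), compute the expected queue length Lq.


a = λ/μ = 1.3647; ρ = a/4 = 0.3412
P₀ = 0.253878
Lq = P₀·a^c·ρ / (c!·(1−ρ)²) = 0.253878·3.46862·0.3412/(24·0.43405)
= 0.02884

Final: 0.02884


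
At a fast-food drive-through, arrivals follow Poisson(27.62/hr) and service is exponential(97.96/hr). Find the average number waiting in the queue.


ρ = 27.62/97.96 = 0.2820
Lq = ρ²/(1−ρ) = 0.07950/0.7180 = 0.1107

Final: 0.1107


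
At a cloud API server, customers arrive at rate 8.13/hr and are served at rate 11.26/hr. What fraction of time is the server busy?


ρ = λ/μ = 8.13/11.26 = 0.7220

Final: 0.7220


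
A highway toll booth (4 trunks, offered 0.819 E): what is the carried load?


B(4,0.819) = 0.008278 (Erlang-B)
Carried load = a(1 − B) = 0.819·(1 − 0.008278) = 0.819·0.991722 = 0.8122 E

Final: 0.8122 Erlangs


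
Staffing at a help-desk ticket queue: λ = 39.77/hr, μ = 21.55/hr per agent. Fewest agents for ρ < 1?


Stability requires cμ > λ ⇔ c > λ/μ.
λ/μ = 39.77/21.55 = 1.8455
Minimum integer c = ⌊1.8455⌋ + 1 = 2
Check: 2·21.55 = 43.10 > 39.77, while 1·21.55 = 21.55 ≤ 39.77

Final: 2 servers


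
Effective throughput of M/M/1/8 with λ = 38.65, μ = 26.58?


ρ = 1.4541; P_K = (1−ρ)ρ^8/(1−ρ^9) = 0.323418
λ_eff = λ(1 − P_K) = 38.65·(1 − 0.323418) = 38.65·0.676582 = 26.1499 /hr

Final: 26.1499 /hr


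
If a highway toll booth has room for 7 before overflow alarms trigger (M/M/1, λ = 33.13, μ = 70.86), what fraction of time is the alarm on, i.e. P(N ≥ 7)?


ρ = 33.13/70.86 = 0.4675
P(N ≥ n) = ρ^n = 0.4675^7 = 0.004884

Final: 0.004884


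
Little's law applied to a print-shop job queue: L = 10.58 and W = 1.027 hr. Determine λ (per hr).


λ = L/W = 10.58/1.027 = 10.3019 /hr

Final: 10.3019 /hr


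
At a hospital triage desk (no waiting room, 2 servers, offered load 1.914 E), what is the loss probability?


B(c,a) = (a^c/c!) / Σ_{k=0}^{c} a^k/k!
a^2/2! = 1.831698
Σ terms (k=0..2): 1.00000 + 1.91400 + 1.83170 = 4.745698
B = 1.831698/4.745698 = 0.385970

Final: 0.385970


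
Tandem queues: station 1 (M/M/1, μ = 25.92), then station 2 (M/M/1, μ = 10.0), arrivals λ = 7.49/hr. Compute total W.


Each node sees arrival rate λ = 7.49/hr (tandem ⇒ throughput preserved).
W₁ = 1/(μ₁−λ) = 1/(25.92−7.49) = 0.05426 hr
W₂ = 1/(μ₂−λ) = 1/(10.0−7.49) = 0.39841 hr
W_total = W₁ + W₂ = 0.05426 + 0.39841 = 0.45267 hr

Final: 0.45267 hr


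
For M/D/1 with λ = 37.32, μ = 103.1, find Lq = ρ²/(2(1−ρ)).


ρ = 37.32/103.1 = 0.3620
M/D/1: Lq = ρ²/(2(1−ρ)) = 0.1310/(2·0.6380) = 0.10268

Final: 0.10268


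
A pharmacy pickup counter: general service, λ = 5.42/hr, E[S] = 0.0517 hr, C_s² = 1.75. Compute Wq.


ρ = λ·E[S] = 5.42·0.0517 = 0.2802
E[S²] = E[S]²(1+C_s²) = 0.0517²·(1+1.75) = 0.007350
Wq = λ·E[S²]/(2(1−ρ)) = 5.42·0.007350/(2·0.7198) = 0.02767 hr

Final: 0.02767 hr


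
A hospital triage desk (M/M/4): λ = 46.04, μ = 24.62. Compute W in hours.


a = 1.8700; ρ = 0.4675; P₀ = 0.150030
Lq = P₀·a^c·ρ/(c!(1−ρ)²) = 0.12604
Wq = Lq/λ = 0.12604/46.04 = 0.002738 hr
W = Wq + 1/μ = 0.002738 + 0.04062 = 0.04336 hr

Final: 0.04336 hr


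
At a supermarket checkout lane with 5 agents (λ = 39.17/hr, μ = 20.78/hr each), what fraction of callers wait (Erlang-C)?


a = λ/μ = 1.8850; ρ = a/5 = 0.3770
P₀ = 0.151007 (from M/M/c formula)
C(c,a) = [a^c/(c!(1−ρ))]·P₀ = [23.79798/(120·0.6230)]·0.151007
= 0.31832·0.151007 = 0.048069

Final: 0.048069


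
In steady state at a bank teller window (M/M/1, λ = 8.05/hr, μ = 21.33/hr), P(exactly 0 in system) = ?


ρ = 8.05/21.33 = 0.3774
P_n = (1−ρ)·ρ^n = (1 − 0.3774)·0.3774^0 = 0.6226·1.000000 = 0.622597

Final: 0.622597


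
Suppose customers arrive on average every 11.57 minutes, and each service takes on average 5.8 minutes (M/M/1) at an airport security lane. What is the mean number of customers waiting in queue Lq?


λ = 60/11.57 = 5.1858 /hr
μ = 60/5.8 = 10.3448 /hr
ρ = λ/μ = 5.1858/10.3448 = 0.5013
Lq = ρ²/(1−ρ) = 0.2513/0.4987 = 0.5039

Final: 0.5039


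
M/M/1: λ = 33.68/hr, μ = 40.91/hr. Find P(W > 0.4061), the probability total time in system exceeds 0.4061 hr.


W ~ Exponential(μ−λ) for M/M/1.
μ − λ = 40.91 − 33.68 = 7.2300
P(W > t) = e^{−(μ−λ)t} = e^{−2.9361} = 0.053072

Final: 0.053072


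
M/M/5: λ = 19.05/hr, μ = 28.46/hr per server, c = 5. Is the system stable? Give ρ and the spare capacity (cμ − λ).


Total capacity cμ = 5·28.46 = 142.30/hr
ρ = λ/(cμ) = 19.05/142.30 = 0.1339
Stable ⇔ ρ < 1: YES
Spare capacity = cμ − λ = 142.30 − 19.05 = 123.25/hr

Final: ρ = 0.1339; stable; margin = 123.25/hr


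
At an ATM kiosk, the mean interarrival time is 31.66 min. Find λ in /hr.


λ = 1/(interarrival time) in consistent units.
1 hour = 60 min, so λ = 60/31.66 = 1.8951 per hour

Final: 1.8951 /hr


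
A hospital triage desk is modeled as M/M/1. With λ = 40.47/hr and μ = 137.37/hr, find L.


ρ = λ/μ = 40.47/137.37 = 0.2946
L = ρ/(1−ρ) = 0.2946/(1 − 0.2946) = 0.2946/0.7054 = 0.4176

Final: 0.4176


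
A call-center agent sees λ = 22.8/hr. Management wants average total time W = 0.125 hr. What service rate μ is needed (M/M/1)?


W = 1/(μ−λ) ⇒ μ − λ = 1/W = 1/0.125 = 8.0000
μ = λ + 1/W = 22.8 + 8.0000 = 30.8000 per hr

Final: 30.8000 /hr


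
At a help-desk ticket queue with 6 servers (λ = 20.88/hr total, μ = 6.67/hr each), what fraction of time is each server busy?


ρ = λ/(cμ) = 20.88/(6·6.67) = 20.88/40.02 = 0.5217

Final: 0.5217


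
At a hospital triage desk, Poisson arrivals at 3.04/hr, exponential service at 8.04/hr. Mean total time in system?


W = 1/(μ−λ) = 1/(8.04 − 3.04) = 1/5.00 = 0.2000 hr

Final: 0.2000 hr


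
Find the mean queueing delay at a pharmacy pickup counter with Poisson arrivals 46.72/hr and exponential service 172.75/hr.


ρ = 46.72/172.75 = 0.2704
Wq = ρ/(μ−λ) = 0.2704/(172.75 − 46.72) = 0.2704/126.03 = 0.002146 hr

Final: 0.002146 hr


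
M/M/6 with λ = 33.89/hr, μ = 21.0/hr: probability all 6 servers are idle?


a = λ/μ = 33.89/21.0 = 1.6138; ρ = a/c = 0.2690
Σ_{k=0}^{5} a^k/k! (terms k=0..5) = 1.00000 + 1.61381 + 1.30219 + 0.70050 + 0.28262 + 0.09122 = 4.99033
Tail: a^6/(6!(1−ρ)) = 17.66500/(720·0.7310) = 0.03356
P₀ = 1/(4.99033 + 0.03356) = 1/5.02389 = 0.199049

Final: 0.199049


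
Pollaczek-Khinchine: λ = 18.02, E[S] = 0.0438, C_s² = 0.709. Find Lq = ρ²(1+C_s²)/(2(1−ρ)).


ρ = λ·E[S] = 18.02·0.0438 = 0.7893
Lq = ρ²(1+C_s²)/(2(1−ρ)) = 0.6230·(1+0.709)/(2·0.2107)
= 0.6230·1.7090/0.4214 = 2.52613

Final: 2.52613


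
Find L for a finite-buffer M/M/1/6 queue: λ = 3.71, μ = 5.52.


ρ = 3.71/5.52 = 0.6721
L = ρ[1 − (K+1)ρ^K + Kρ^(K+1)] / [(1−ρ)(1−ρ^(K+1))]
Numerator: 0.6721·(1 − 7·0.092174 + 6·0.061950) = 0.488270
Denominator: (0.3279)·(0.938050) = 0.307585
L = 0.488270/0.307585 = 1.5874

Final: 1.5874


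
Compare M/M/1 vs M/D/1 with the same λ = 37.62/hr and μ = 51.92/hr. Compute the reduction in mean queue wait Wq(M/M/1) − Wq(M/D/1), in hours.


ρ = 37.62/51.92 = 0.7246
Wq(M/M/1) = ρ/(μ−λ) = 0.7246/14.30 = 0.05067 hr
Wq(M/D/1) = ρ/(2(μ−λ)) = 0.02533 hr
Savings = 0.05067 − 0.02533 = 0.02533 hr

Final: 0.02533 hr


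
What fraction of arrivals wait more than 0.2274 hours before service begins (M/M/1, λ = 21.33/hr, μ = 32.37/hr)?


ρ = 21.33/32.37 = 0.6589
P(Wq > t) = ρ·e^{−(μ−λ)t} = 0.6589·e^{−2.5105}
= 0.6589·0.081228 = 0.053525

Final: 0.053525


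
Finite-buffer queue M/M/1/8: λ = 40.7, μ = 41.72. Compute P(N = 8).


ρ = λ/μ = 40.7/41.72 = 0.9756
P_K = (1−ρ)ρ^K/(1−ρ^(K+1)) = (0.02445·0.820353)/(1 − 0.800297)
= 0.020057/0.199703 = 0.100432

Final: 0.100432


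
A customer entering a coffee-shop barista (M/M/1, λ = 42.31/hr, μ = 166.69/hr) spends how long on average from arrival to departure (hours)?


W = 1/(μ−λ) = 1/(166.69 − 42.31) = 1/124.38 = 0.008040 hr

Final: 0.008040 hr


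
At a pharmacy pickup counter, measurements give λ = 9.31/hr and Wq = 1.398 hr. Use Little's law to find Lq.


Lq = λWq = 9.31·1.398 = 13.0154

Final: 13.0154


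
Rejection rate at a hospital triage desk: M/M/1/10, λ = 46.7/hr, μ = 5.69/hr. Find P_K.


ρ = λ/μ = 46.7/5.69 = 8.2074
P_K = (1−ρ)ρ^K/(1−ρ^(K+1)) = (-7.2074·1386903172.869620)/(1 − 11382843264.149603)
= -9995940091.279984/-11382843263.149603 = 0.878158

Final: 0.878158


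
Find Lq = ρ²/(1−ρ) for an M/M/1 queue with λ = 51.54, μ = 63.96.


ρ = 51.54/63.96 = 0.8058
Lq = ρ²/(1−ρ) = 0.6493/0.1942 = 3.3439

Final: 3.3439


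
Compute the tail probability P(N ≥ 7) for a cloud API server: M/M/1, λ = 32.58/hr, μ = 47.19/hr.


ρ = 32.58/47.19 = 0.6904
P(N ≥ n) = ρ^n = 0.6904^7 = 0.074767

Final: 0.074767


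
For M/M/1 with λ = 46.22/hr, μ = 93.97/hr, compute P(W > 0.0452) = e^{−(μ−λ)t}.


W ~ Exponential(μ−λ) for M/M/1.
μ − λ = 93.97 − 46.22 = 47.7500
P(W > t) = e^{−(μ−λ)t} = e^{−2.1583} = 0.115521

Final: 0.115521


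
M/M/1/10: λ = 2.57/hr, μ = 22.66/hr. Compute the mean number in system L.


ρ = 2.57/22.66 = 0.1134
L = ρ[1 − (K+1)ρ^K + Kρ^(K+1)] / [(1−ρ)(1−ρ^(K+1))]
Numerator: 0.1134·(1 − 11·3.522e-10 + 10·3.994e-11) = 0.113416
Denominator: (0.8866)·(1.000000) = 0.886584
L = 0.113416/0.886584 = 0.1279

Final: 0.1279


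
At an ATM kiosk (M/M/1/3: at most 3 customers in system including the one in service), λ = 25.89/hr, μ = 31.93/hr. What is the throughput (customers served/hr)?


ρ = 0.8108; P_K = (1−ρ)ρ^3/(1−ρ^4) = 0.177614
λ_eff = λ(1 − P_K) = 25.89·(1 − 0.177614) = 25.89·0.822386 = 21.2916 /hr

Final: 21.2916 /hr


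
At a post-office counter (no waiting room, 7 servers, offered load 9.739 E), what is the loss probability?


B(c,a) = (a^c/c!) / Σ_{k=0}^{c} a^k/k!
a^7/7! = 1648.807766
Σ terms (k=0..7): 1.00000 + 9.73900 + 47.42406 + 153.95431 + 374.84025 + 730.11384 + 1185.09645 + 1648.80777 = 4150.975685
B = 1648.807766/4150.975685 = 0.397210

Final: 0.397210


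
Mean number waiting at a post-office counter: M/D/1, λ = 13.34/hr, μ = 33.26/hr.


ρ = 13.34/33.26 = 0.4011
M/D/1: Lq = ρ²/(2(1−ρ)) = 0.1609/(2·0.5989) = 0.13430

Final: 0.13430


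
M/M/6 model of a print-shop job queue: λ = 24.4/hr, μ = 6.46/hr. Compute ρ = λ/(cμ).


ρ = λ/(cμ) = 24.4/(6·6.46) = 24.4/38.76 = 0.6295

Final: 0.6295


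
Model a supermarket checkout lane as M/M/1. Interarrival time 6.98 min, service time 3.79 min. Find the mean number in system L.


λ = 60/6.98 = 8.5960 /hr
μ = 60/3.79 = 15.8311 /hr
ρ = λ/μ = 8.5960/15.8311 = 0.5430
L = ρ/(1−ρ) = 0.5430/0.4570 = 1.1881

Final: 1.1881


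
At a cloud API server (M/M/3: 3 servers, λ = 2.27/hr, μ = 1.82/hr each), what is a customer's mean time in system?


a = 1.2473; ρ = 0.4158; P₀ = 0.279441
Lq = P₀·a^c·ρ/(c!(1−ρ)²) = 0.11006
Wq = Lq/λ = 0.11006/2.27 = 0.04849 hr
W = Wq + 1/μ = 0.04849 + 0.54945 = 0.59794 hr

Final: 0.59794 hr


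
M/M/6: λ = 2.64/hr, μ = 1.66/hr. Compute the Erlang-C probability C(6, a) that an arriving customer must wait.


a = λ/μ = 1.5904; ρ = a/6 = 0.2651
P₀ = 0.203778 (from M/M/c formula)
C(c,a) = [a^c/(c!(1−ρ))]·P₀ = [16.17987/(720·0.7349)]·0.203778
= 0.03058·0.203778 = 0.006231

Final: 0.006231


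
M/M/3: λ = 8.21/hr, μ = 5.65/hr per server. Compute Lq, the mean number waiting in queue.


a = λ/μ = 1.4531; ρ = a/3 = 0.4844
P₀ = 0.222194
Lq = P₀·a^c·ρ / (c!·(1−ρ)²) = 0.222194·3.06820·0.4844/(6·0.26588)
= 0.20699

Final: 0.20699


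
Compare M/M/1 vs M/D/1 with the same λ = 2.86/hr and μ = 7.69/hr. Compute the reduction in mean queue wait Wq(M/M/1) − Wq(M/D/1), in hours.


ρ = 2.86/7.69 = 0.3719
Wq(M/M/1) = ρ/(μ−λ) = 0.3719/4.83 = 0.07700 hr
Wq(M/D/1) = ρ/(2(μ−λ)) = 0.03850 hr
Savings = 0.07700 − 0.03850 = 0.03850 hr

Final: 0.03850 hr


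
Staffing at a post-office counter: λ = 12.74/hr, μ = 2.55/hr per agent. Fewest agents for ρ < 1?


Stability requires cμ > λ ⇔ c > λ/μ.
λ/μ = 12.74/2.55 = 4.9961
Minimum integer c = ⌊4.9961⌋ + 1 = 5
Check: 5·2.55 = 12.75 > 12.74, while 4·2.55 = 10.20 ≤ 12.74

Final: 5 servers


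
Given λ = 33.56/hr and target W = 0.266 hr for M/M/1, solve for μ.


W = 1/(μ−λ) ⇒ μ − λ = 1/W = 1/0.266 = 3.7594
μ = λ + 1/W = 33.56 + 3.7594 = 37.3194 per hr

Final: 37.3194 /hr


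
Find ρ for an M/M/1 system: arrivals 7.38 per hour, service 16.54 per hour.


ρ = λ/μ = 7.38/16.54 = 0.4462

Final: 0.4462


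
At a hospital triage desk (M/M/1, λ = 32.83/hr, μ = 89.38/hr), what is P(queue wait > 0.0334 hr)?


ρ = 32.83/89.38 = 0.3673
P(Wq > t) = ρ·e^{−(μ−λ)t} = 0.3673·e^{−1.8888}
= 0.3673·0.151258 = 0.055558

Final: 0.055558


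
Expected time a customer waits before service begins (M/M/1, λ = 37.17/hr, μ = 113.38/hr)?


ρ = 37.17/113.38 = 0.3278
Wq = ρ/(μ−λ) = 0.3278/(113.38 − 37.17) = 0.3278/76.21 = 0.004302 hr

Final: 0.004302 hr


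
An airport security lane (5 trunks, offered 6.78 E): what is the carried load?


B(5,6.78) = 0.411485 (Erlang-B)
Carried load = a(1 − B) = 6.78·(1 − 0.411485) = 6.78·0.588515 = 3.9901 E

Final: 3.9901 Erlangs


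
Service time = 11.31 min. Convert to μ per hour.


μ = 1/(service time) in consistent units.
1 hour = 60 min, so μ = 60/11.31 = 5.3050 per hour

Final: 5.3050 /hr


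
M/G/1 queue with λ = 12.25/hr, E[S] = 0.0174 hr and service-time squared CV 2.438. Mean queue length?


ρ = λ·E[S] = 12.25·0.0174 = 0.2131
Lq = ρ²(1+C_s²)/(2(1−ρ)) = 0.04543·(1+2.438)/(2·0.7869)
= 0.04543·3.4380/1.5737 = 0.09926

Final: 0.09926


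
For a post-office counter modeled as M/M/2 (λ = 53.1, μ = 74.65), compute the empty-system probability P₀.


a = λ/μ = 53.1/74.65 = 0.7113; ρ = a/c = 0.3557
Σ_{k=0}^{1} a^k/k! (terms k=0..1) = 1.00000 + 0.71132 = 1.71132
Tail: a^2/(2!(1−ρ)) = 0.50598/(2·0.6443) = 0.39263
P₀ = 1/(1.71132 + 0.39263) = 1/2.10395 = 0.475296

Final: 0.475296


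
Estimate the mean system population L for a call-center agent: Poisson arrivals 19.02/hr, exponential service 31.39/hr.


ρ = λ/μ = 19.02/31.39 = 0.6059
L = ρ/(1−ρ) = 0.6059/(1 − 0.6059) = 0.6059/0.3941 = 1.5376

Final: 1.5376


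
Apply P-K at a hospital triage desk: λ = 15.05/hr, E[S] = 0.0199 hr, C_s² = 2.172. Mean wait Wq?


ρ = λ·E[S] = 15.05·0.0199 = 0.2995
E[S²] = E[S]²(1+C_s²) = 0.0199²·(1+2.172) = 0.001256
Wq = λ·E[S²]/(2(1−ρ)) = 15.05·0.001256/(2·0.7005) = 0.01349 hr

Final: 0.01349 hr


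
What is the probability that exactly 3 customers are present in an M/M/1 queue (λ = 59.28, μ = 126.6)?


ρ = 59.28/126.6 = 0.4682
P_n = (1−ρ)·ρ^n = (1 − 0.4682)·0.4682^3 = 0.5318·0.102665 = 0.054593

Final: 0.054593


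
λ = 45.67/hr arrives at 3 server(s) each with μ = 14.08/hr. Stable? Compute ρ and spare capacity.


Total capacity cμ = 3·14.08 = 42.24/hr
ρ = λ/(cμ) = 45.67/42.24 = 1.0812
Stable ⇔ ρ < 1: NO
Spare capacity = cμ − λ = 42.24 − 45.67 = -3.43/hr

Final: ρ = 1.0812; unstable; margin = -3.43/hr


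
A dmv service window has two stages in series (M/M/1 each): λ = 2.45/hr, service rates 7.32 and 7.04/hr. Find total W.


Each node sees arrival rate λ = 2.45/hr (tandem ⇒ throughput preserved).
W₁ = 1/(μ₁−λ) = 1/(7.32−2.45) = 0.20534 hr
W₂ = 1/(μ₂−λ) = 1/(7.04−2.45) = 0.21786 hr
W_total = W₁ + W₂ = 0.20534 + 0.21786 = 0.42320 hr

Final: 0.42320 hr


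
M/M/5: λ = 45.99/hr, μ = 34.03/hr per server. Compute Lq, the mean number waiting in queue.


a = λ/μ = 1.3515; ρ = a/5 = 0.2703
P₀ = 0.258629
Lq = P₀·a^c·ρ / (c!·(1−ρ)²) = 0.258629·4.50824·0.2703/(120·0.53248)
= 0.004932

Final: 0.004932


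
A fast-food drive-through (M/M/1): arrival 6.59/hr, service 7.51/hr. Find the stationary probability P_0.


ρ = 6.59/7.51 = 0.8775
P_n = (1−ρ)·ρ^n = (1 − 0.8775)·0.8775^0 = 0.1225·1.000000 = 0.122503

Final: 0.122503


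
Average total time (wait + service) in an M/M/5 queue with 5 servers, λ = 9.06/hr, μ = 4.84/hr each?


a = 1.8719; ρ = 0.3744; P₀ = 0.153026
Lq = P₀·a^c·ρ/(c!(1−ρ)²) = 0.02803
Wq = Lq/λ = 0.02803/9.06 = 0.003094 hr
W = Wq + 1/μ = 0.003094 + 0.20661 = 0.20971 hr

Final: 0.20971 hr


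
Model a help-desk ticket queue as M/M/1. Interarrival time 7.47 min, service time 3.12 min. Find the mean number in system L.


λ = 60/7.47 = 8.0321 /hr
μ = 60/3.12 = 19.2308 /hr
ρ = λ/μ = 8.0321/19.2308 = 0.4177
L = ρ/(1−ρ) = 0.4177/0.5823 = 0.7172

Final: 0.7172


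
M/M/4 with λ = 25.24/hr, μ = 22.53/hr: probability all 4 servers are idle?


a = λ/μ = 25.24/22.53 = 1.1203; ρ = a/c = 0.2801
Σ_{k=0}^{3} a^k/k! (terms k=0..3) = 1.00000 + 1.12028 + 0.62752 + 0.23433 = 2.98214
Tail: a^4/(4!(1−ρ)) = 1.57512/(24·0.7199) = 0.09116
P₀ = 1/(2.98214 + 0.09116) = 1/3.07330 = 0.325383

Final: 0.325383
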